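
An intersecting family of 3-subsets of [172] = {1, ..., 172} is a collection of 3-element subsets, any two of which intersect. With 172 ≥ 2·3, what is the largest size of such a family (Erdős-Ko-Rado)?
max |F| = C(171, 2) = 14535

The Erdős-Ko-Rado theorem states: for n ≥ 2k, an intersecting family of k-subsets of an n-element set has size at most C(n − 1, k − 1), with equality for 'star' families {A ⊆ [n] : |A| = k, i ∈ A} (fix an element i). For n = 172, k = 3: C(171, 2) = 14535.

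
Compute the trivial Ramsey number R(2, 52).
R(2, 52) = 52

R(2, k) = k for all k ≥ 2: in a 2-colouring of K_k, either some edge is red (a red K_2) or all edges are blue (a blue K_k). And K_{51} coloured all-blue has no blue K_52, so R(2, 52) > 51. Hence R(2, 52) = 52.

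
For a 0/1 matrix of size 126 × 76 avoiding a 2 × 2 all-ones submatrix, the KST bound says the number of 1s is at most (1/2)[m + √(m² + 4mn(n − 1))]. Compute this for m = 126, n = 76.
z(126, 76; 2, 2) ≤ (1/2)[126 + √(126² + 4·126·76·75)] = (1/2)[126 + √2888676] = 912.8053

Kővári–Sós–Turán: let r_1, ..., r_126 be the row sums and z = Σ r_i the total number of 1s. Each pair of columns can share at most one row with both entries 1 (else a 2×2 all-ones block appears), so Σ_i C(r_i, 2) ≤ C(76, 2) = 2850. By convexity Σ_i C(r_i, 2) ≥ 126·C(z/126, 2) = z(z − 126)/(2·126), giving z² − 126z − 126·76·75 ≤ 0 and hence z ≤ (1/2)[126 + √(15876 + 4·718200)] = (1/2)[126 + √2888676] ≈ (1/2)(126 + 1699.6105) = 912.8053.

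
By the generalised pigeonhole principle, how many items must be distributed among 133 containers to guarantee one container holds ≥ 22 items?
n = (22 − 1)·133 + 1 = 2794

By the generalised pigeonhole principle, to guarantee some box contains ≥ r objects we need more than (r − 1) · k objects total. Threshold: n = (r − 1) · k + 1. With r = 22 and k = 133: n = 21 · 133 + 1 = 2793 + 1 = 2794. For n = 2793 = 21 · 133, we can put exactly 21 objects in every box, avoiding 22 in any single one — so 2794 is tight.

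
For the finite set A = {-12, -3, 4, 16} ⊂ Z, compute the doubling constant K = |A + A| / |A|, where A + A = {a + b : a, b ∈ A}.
K = |A + A| / |A| = 10/4 = 5/2

Enumerate A + A = {a + b : a, b ∈ A}. With |A| = 4, there are |A|^2 = 16 ordered sum pairs; collecting distinct values, A + A = {-24, -15, -8, -6, 1, 4, 8, 13, 20, 32}, so |A + A| = 10. Thus K = 10/4 = 5/2. For comparison, the minimum possible |A + A| over all 4-element sets is 2·4 − 1 = 7 (so min K = 7/4), attained only by arithmetic progressions.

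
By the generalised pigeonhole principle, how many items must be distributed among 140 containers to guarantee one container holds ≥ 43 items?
n = (43 − 1)·140 + 1 = 5881

By the generalised pigeonhole principle, to guarantee some box contains ≥ r objects we need more than (r − 1) · k objects total. Threshold: n = (r − 1) · k + 1. With r = 43 and k = 140: n = 42 · 140 + 1 = 5880 + 1 = 5881. For n = 5880 = 42 · 140, we can put exactly 42 objects in every box, avoiding 43 in any single one — so 5881 is tight.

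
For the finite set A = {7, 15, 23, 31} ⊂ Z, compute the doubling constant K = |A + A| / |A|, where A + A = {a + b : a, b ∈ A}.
K = |A + A| / |A| = 7/4

Enumerate A + A = {a + b : a, b ∈ A}. With |A| = 4, there are |A|^2 = 16 ordered sum pairs; collecting distinct values, A + A = {14, 22, 30, 38, 46, 54, 62}, so |A + A| = 7. Thus K = 7/4. Here |A + A| = 2|A| − 1 = 7, the minimum possible — so K = 7/4 is minimal, which holds iff A is an arithmetic progression.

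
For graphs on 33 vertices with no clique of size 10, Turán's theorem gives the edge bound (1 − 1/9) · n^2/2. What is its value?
Turán density bound = (8/9) · 33^2/2 = 484

Turán's theorem: ex(n, K_{r+1}) is achieved by the complete r-partite Turán graph T(n, r) with parts as balanced as possible, and is at most (1 − 1/r) · n^2/2. For r = 9, n = 33: the density bound is (8/9) · 1089/2 = 484. The integer-valued extremum is e(T(33, 9)) = 483, which is strictly less than the density bound 484 since 9 ∤ 33 (the parts of T(33, 9) cannot all be equal).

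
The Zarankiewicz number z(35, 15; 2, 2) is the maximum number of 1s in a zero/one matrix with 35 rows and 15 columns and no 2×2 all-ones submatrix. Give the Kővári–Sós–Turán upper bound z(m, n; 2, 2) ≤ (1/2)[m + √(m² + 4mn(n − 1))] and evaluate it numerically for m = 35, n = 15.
z(35, 15; 2, 2) ≤ (1/2)[35 + √(35² + 4·35·15·14)] = (1/2)[35 + √30625] = 105

Kővári–Sós–Turán: let r_1, ..., r_35 be the row sums and z = Σ r_i the total number of 1s. Each pair of columns can share at most one row with both entries 1 (else a 2×2 all-ones block appears), so Σ_i C(r_i, 2) ≤ C(15, 2) = 105. By convexity Σ_i C(r_i, 2) ≥ 35·C(z/35, 2) = z(z − 35)/(2·35), giving z² − 35z − 35·15·14 ≤ 0 and hence z ≤ (1/2)[35 + √(1225 + 4·7350)] = (1/2)[35 + √30625] ≈ (1/2)(35 + 175) = 105.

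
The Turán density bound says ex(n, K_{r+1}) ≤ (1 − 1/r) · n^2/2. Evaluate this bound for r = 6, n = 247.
Turán density bound = (5/6) · 247^2/2 = 305045/12 ≈ 25420.4167

Turán's theorem: ex(n, K_{r+1}) is achieved by the complete r-partite Turán graph T(n, r) with parts as balanced as possible, and is at most (1 − 1/r) · n^2/2. For r = 6, n = 247: the density bound is (5/6) · 61009/2 = 305045/12 ≈ 25420.4167. The integer-valued extremum is e(T(247, 6)) = 25420, which is strictly less than the density bound 305045/12 since 6 ∤ 247 (the parts of T(247, 6) cannot all be equal).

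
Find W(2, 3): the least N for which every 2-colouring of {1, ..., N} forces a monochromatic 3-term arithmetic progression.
W(2, 3) = 9

Lower bound: the 2-colouring RRBBRRBB of {1, ..., 8} (R at positions {1, 2, 5, 6}, B at {3, 4, 7, 8}) contains no monochromatic 3-term AP, so W(2, 3) > 8. Upper bound: a case analysis on any 2-colouring of {1, ..., 9} forces such an AP. Hence W(2, 3) = 9.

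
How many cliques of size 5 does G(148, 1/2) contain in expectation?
E[# K_5] = C(148, 5) · (1/2)^C(5, 2) = 552689424 / 2^10 = 34543089/64 = 539735.765625

For each 5-subset S of vertices (there are C(148, 5) = 552689424 such S), let X_S = 1 if S induces a K_5 (all C(5, 2) = 10 edges present). Then P(X_S = 1) = (1/2)^10 = 1/1024. By linearity of expectation, E[# K_5] = C(148, 5) · (1/2)^10 = 552689424 / 1024 = 34543089/64 = 539735.765625.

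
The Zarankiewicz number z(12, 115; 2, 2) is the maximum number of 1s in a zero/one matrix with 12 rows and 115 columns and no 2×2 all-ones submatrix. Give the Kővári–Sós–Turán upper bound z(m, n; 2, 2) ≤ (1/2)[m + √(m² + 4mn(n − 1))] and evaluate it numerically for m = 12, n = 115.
z(12, 115; 2, 2) ≤ (1/2)[12 + √(12² + 4·12·115·114)] = (1/2)[12 + √629424] = 402.6812

Kővári–Sós–Turán: let r_1, ..., r_12 be the row sums and z = Σ r_i the total number of 1s. Each pair of columns can share at most one row with both entries 1 (else a 2×2 all-ones block appears), so Σ_i C(r_i, 2) ≤ C(115, 2) = 6555. By convexity Σ_i C(r_i, 2) ≥ 12·C(z/12, 2) = z(z − 12)/(2·12), giving z² − 12z − 12·115·114 ≤ 0 and hence z ≤ (1/2)[12 + √(144 + 4·157320)] = (1/2)[12 + √629424] ≈ (1/2)(12 + 793.3625) = 402.6812.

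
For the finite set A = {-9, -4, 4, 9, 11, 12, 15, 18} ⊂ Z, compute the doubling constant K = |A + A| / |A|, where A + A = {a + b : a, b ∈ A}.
K = |A + A| / |A| = 30/8 = 15/4

Enumerate A + A = {a + b : a, b ∈ A}. With |A| = 8, there are |A|^2 = 64 ordered sum pairs; collecting distinct values, A + A = {-18, -13, -8, -5, 0, 2, 3, 5, 6, 7, 8, 9, 11, 13, 14, 15, 16, 18, 19, 20, 21, 22, 23, 24, 26, 27, 29, 30, 33, 36}, so |A + A| = 30. Thus K = 30/8 = 15/4. For comparison, the minimum possible |A + A| over all 8-element sets is 2·8 − 1 = 15 (so min K = 15/8), attained only by arithmetic progressions.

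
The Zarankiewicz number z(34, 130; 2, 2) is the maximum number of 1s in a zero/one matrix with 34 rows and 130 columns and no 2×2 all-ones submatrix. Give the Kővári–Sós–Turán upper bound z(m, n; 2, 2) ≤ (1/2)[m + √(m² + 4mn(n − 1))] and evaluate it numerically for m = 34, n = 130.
z(34, 130; 2, 2) ≤ (1/2)[34 + √(34² + 4·34·130·129)] = (1/2)[34 + √2281876] = 772.294

Kővári–Sós–Turán: let r_1, ..., r_34 be the row sums and z = Σ r_i the total number of 1s. Each pair of columns can share at most one row with both entries 1 (else a 2×2 all-ones block appears), so Σ_i C(r_i, 2) ≤ C(130, 2) = 8385. By convexity Σ_i C(r_i, 2) ≥ 34·C(z/34, 2) = z(z − 34)/(2·34), giving z² − 34z − 34·130·129 ≤ 0 and hence z ≤ (1/2)[34 + √(1156 + 4·570180)] = (1/2)[34 + √2281876] ≈ (1/2)(34 + 1510.588) = 772.294.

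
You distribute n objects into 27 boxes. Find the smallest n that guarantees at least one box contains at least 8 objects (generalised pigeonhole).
n = (8 − 1)·27 + 1 = 190

By the generalised pigeonhole principle, to guarantee some box contains ≥ r objects we need more than (r − 1) · k objects total. Threshold: n = (r − 1) · k + 1. With r = 8 and k = 27: n = 7 · 27 + 1 = 189 + 1 = 190. For n = 189 = 7 · 27, we can put exactly 7 objects in every box, avoiding 8 in any single one — so 190 is tight.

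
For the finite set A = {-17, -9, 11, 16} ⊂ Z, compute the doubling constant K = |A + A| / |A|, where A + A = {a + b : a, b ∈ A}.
K = |A + A| / |A| = 10/4 = 5/2

Enumerate A + A = {a + b : a, b ∈ A}. With |A| = 4, there are |A|^2 = 16 ordered sum pairs; collecting distinct values, A + A = {-34, -26, -18, -6, -1, 2, 7, 22, 27, 32}, so |A + A| = 10. Thus K = 10/4 = 5/2. For comparison, the minimum possible |A + A| over all 4-element sets is 2·4 − 1 = 7 (so min K = 7/4), attained only by arithmetic progressions.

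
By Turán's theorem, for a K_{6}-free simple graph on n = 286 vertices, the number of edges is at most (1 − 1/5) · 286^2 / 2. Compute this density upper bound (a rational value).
Turán density bound = (4/5) · 286^2/2 = 163592/5 ≈ 32718.4

Turán's theorem: ex(n, K_{r+1}) is achieved by the complete r-partite Turán graph T(n, r) with parts as balanced as possible, and is at most (1 − 1/r) · n^2/2. For r = 5, n = 286: the density bound is (4/5) · 81796/2 = 163592/5 ≈ 32718.4. The integer-valued extremum is e(T(286, 5)) = 32718, which is strictly less than the density bound 163592/5 since 5 ∤ 286 (the parts of T(286, 5) cannot all be equal).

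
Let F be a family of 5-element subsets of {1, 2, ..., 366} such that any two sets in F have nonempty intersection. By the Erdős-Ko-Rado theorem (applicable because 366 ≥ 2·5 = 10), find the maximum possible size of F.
max |F| = C(365, 4) = 727441715

Erdős-Ko-Rado (1961): when n ≥ 2k, max |F| = C(n−1, k−1). The bound is attained by the star {A : i ∈ A} for any fixed i ∈ [n]. Here C(366−1, 5−1) = C(365, 4) = 727441715.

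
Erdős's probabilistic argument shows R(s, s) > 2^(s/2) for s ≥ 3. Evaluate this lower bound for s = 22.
2^(22/2) = 2048; so R(22, 22) > 2048

Colour each edge of K_n uniformly at random with red/blue. The expected number of monochromatic K_22 is C(n, 22) · 2 · 2^(−C(22,2)). If C(n, 22) · 2^(1 − C(22,2)) < 1, then with positive probability no monochromatic K_22 exists, so R(22, 22) > n. The standard estimate C(n, 22) ≤ n^22/22! shows this inequality holds whenever n ≤ 2^(22/2) (since 22! · 2^(C(22,2) − 1) > 2^(22^2/2) ≥ n^22). Hence R(22, 22) > 2^(22/2) = 2048.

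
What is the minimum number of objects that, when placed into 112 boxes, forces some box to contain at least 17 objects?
n = (17 − 1)·112 + 1 = 1793

By the generalised pigeonhole principle, to guarantee some box contains ≥ r objects we need more than (r − 1) · k objects total. Threshold: n = (r − 1) · k + 1. With r = 17 and k = 112: n = 16 · 112 + 1 = 1792 + 1 = 1793. For n = 1792 = 16 · 112, we can put exactly 16 objects in every box, avoiding 17 in any single one — so 1793 is tight.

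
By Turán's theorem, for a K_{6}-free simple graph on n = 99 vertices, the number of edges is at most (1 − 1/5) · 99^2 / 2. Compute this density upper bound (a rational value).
Turán density bound = (4/5) · 99^2/2 = 19602/5 ≈ 3920.4

Turán's theorem: ex(n, K_{r+1}) is achieved by the complete r-partite Turán graph T(n, r) with parts as balanced as possible, and is at most (1 − 1/r) · n^2/2. For r = 5, n = 99: the density bound is (4/5) · 9801/2 = 19602/5 ≈ 3920.4. The integer-valued extremum is e(T(99, 5)) = 3920, which is strictly less than the density bound 19602/5 since 5 ∤ 99 (the parts of T(99, 5) cannot all be equal).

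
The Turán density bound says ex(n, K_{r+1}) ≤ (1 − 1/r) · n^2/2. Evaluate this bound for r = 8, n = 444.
Turán density bound = (7/8) · 444^2/2 = 86247

Turán's theorem: ex(n, K_{r+1}) is achieved by the complete r-partite Turán graph T(n, r) with parts as balanced as possible, and is at most (1 − 1/r) · n^2/2. For r = 8, n = 444: the density bound is (7/8) · 197136/2 = 86247. The integer-valued extremum is e(T(444, 8)) = 86246, which is strictly less than the density bound 86247 since 8 ∤ 444 (the parts of T(444, 8) cannot all be equal).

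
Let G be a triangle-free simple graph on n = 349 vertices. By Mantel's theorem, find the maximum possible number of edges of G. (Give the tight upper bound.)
ex(349, K_3) = ⌊349^2/4⌋ = 30450

Mantel (1907): a triangle-free graph on n vertices has at most ⌊n^2/4⌋ edges, with equality for the complete bipartite graph K_{⌊n/2⌋, ⌈n/2⌉}. For n = 349: ⌊349^2/4⌋ = ⌊121801/4⌋ = 30450. The extremal graph is K_{174, 175}, which has 174·175 = 30450 edges.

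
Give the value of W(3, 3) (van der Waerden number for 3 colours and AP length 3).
W(3, 3) = 27

This is a classical value, W(3, 3) = 27, established by combining an explicit 3-colouring of {1, ..., 26} with no monochromatic 3-AP (giving the lower bound W(3, 3) > 26) and a finite case analysis / exhaustive computer search showing every 3-colouring of {1, ..., 27} has such an AP.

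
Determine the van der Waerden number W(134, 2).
W(134, 2) = 134 + 1 = 135

A 2-term AP is any pair of integers, so a monochromatic 2-AP exists iff some colour is used at least twice. With 134 colours, the colouring i ↦ i on {1, ..., 134} uses each colour once, avoiding any monochromatic pair, so W(134, 2) > 134. For {1, ..., 135}, pigeonhole forces two integers of the same colour, which form a monochromatic 2-AP. Hence W(134, 2) = 135.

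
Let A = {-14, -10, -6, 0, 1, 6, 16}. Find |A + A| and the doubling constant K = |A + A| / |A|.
K = |A + A| / |A| = 24/7

Enumerate A + A = {a + b : a, b ∈ A}. With |A| = 7, there are |A|^2 = 49 ordered sum pairs; collecting distinct values, A + A = {-28, -24, -20, -16, -14, -13, -12, -10, -9, -8, -6, -5, -4, 0, 1, 2, 6, 7, 10, 12, 16, 17, 22, 32}, so |A + A| = 24. Thus K = 24/7. For comparison, the minimum possible |A + A| over all 7-element sets is 2·7 − 1 = 13 (so min K = 13/7), attained only by arithmetic progressions.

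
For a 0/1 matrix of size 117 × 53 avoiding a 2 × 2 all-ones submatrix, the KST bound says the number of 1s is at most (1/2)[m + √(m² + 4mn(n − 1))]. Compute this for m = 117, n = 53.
z(117, 53; 2, 2) ≤ (1/2)[117 + √(117² + 4·117·53·52)] = (1/2)[117 + √1303497] = 629.354

Kővári–Sós–Turán: let r_1, ..., r_117 be the row sums and z = Σ r_i the total number of 1s. Each pair of columns can share at most one row with both entries 1 (else a 2×2 all-ones block appears), so Σ_i C(r_i, 2) ≤ C(53, 2) = 1378. By convexity Σ_i C(r_i, 2) ≥ 117·C(z/117, 2) = z(z − 117)/(2·117), giving z² − 117z − 117·53·52 ≤ 0 and hence z ≤ (1/2)[117 + √(13689 + 4·322452)] = (1/2)[117 + √1303497] ≈ (1/2)(117 + 1141.7079) = 629.354.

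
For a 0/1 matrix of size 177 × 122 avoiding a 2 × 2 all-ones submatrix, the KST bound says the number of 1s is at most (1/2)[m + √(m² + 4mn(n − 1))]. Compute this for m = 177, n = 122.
z(177, 122; 2, 2) ≤ (1/2)[177 + √(177² + 4·177·122·121)] = (1/2)[177 + √10482825] = 1707.3596

Kővári–Sós–Turán: let r_1, ..., r_177 be the row sums and z = Σ r_i the total number of 1s. Each pair of columns can share at most one row with both entries 1 (else a 2×2 all-ones block appears), so Σ_i C(r_i, 2) ≤ C(122, 2) = 7381. By convexity Σ_i C(r_i, 2) ≥ 177·C(z/177, 2) = z(z − 177)/(2·177), giving z² − 177z − 177·122·121 ≤ 0 and hence z ≤ (1/2)[177 + √(31329 + 4·2612874)] = (1/2)[177 + √10482825] ≈ (1/2)(177 + 3237.7191) = 1707.3596.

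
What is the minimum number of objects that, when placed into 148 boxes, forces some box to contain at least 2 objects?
n = (2 − 1)·148 + 1 = 149

By the generalised pigeonhole principle, to guarantee some box contains ≥ r objects we need more than (r − 1) · k objects total. Threshold: n = (r − 1) · k + 1. With r = 2 and k = 148: n = 1 · 148 + 1 = 148 + 1 = 149. For n = 148 = 1 · 148, we can put exactly 1 objects in every box, avoiding 2 in any single one — so 149 is tight.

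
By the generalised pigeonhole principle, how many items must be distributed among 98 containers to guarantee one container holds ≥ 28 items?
n = (28 − 1)·98 + 1 = 2647

By the generalised pigeonhole principle, to guarantee some box contains ≥ r objects we need more than (r − 1) · k objects total. Threshold: n = (r − 1) · k + 1. With r = 28 and k = 98: n = 27 · 98 + 1 = 2646 + 1 = 2647. For n = 2646 = 27 · 98, we can put exactly 27 objects in every box, avoiding 28 in any single one — so 2647 is tight.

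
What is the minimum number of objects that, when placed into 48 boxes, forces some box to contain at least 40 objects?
n = (40 − 1)·48 + 1 = 1873

By the generalised pigeonhole principle, to guarantee some box contains ≥ r objects we need more than (r − 1) · k objects total. Threshold: n = (r − 1) · k + 1. With r = 40 and k = 48: n = 39 · 48 + 1 = 1872 + 1 = 1873. For n = 1872 = 39 · 48, we can put exactly 39 objects in every box, avoiding 40 in any single one — so 1873 is tight.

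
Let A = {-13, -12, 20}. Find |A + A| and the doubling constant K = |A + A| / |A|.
K = |A + A| / |A| = 6/3 = 2

Enumerate A + A = {a + b : a, b ∈ A}. With |A| = 3, there are |A|^2 = 9 ordered sum pairs; collecting distinct values, A + A = {-26, -25, -24, 7, 8, 40}, so |A + A| = 6. Thus K = 6/3 = 2. For comparison, the minimum possible |A + A| over all 3-element sets is 2·3 − 1 = 5 (so min K = 5/3), attained only by arithmetic progressions.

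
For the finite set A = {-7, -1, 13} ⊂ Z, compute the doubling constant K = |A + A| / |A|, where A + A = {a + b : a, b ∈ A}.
K = |A + A| / |A| = 6/3 = 2

Enumerate A + A = {a + b : a, b ∈ A}. With |A| = 3, there are |A|^2 = 9 ordered sum pairs; collecting distinct values, A + A = {-14, -8, -2, 6, 12, 26}, so |A + A| = 6. Thus K = 6/3 = 2. For comparison, the minimum possible |A + A| over all 3-element sets is 2·3 − 1 = 5 (so min K = 5/3), attained only by arithmetic progressions.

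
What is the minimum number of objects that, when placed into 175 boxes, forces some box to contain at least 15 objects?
n = (15 − 1)·175 + 1 = 2451

By the generalised pigeonhole principle, to guarantee some box contains ≥ r objects we need more than (r − 1) · k objects total. Threshold: n = (r − 1) · k + 1. With r = 15 and k = 175: n = 14 · 175 + 1 = 2450 + 1 = 2451. For n = 2450 = 14 · 175, we can put exactly 14 objects in every box, avoiding 15 in any single one — so 2451 is tight.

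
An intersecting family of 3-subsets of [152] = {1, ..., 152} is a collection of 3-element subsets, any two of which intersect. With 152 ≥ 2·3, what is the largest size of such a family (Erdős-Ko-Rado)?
max |F| = C(151, 2) = 11325

The Erdős-Ko-Rado theorem states: for n ≥ 2k, an intersecting family of k-subsets of an n-element set has size at most C(n − 1, k − 1), with equality for 'star' families {A ⊆ [n] : |A| = k, i ∈ A} (fix an element i). For n = 152, k = 3: C(151, 2) = 11325.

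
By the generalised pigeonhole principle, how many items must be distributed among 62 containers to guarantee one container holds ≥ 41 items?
n = (41 − 1)·62 + 1 = 2481

By the generalised pigeonhole principle, to guarantee some box contains ≥ r objects we need more than (r − 1) · k objects total. Threshold: n = (r − 1) · k + 1. With r = 41 and k = 62: n = 40 · 62 + 1 = 2480 + 1 = 2481. For n = 2480 = 40 · 62, we can put exactly 40 objects in every box, avoiding 41 in any single one — so 2481 is tight.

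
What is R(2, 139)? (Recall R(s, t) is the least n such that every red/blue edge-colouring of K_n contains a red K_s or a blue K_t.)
R(2, 139) = 139

R(2, k) = k for all k ≥ 2: in a 2-colouring of K_k, either some edge is red (a red K_2) or all edges are blue (a blue K_k). And K_{138} coloured all-blue has no blue K_139, so R(2, 139) > 138. Hence R(2, 139) = 139.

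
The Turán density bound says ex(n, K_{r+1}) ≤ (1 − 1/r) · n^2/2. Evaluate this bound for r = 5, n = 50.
Turán density bound = (4/5) · 50^2/2 = 1000

Turán's theorem: ex(n, K_{r+1}) is achieved by the complete r-partite Turán graph T(n, r) with parts as balanced as possible, and is at most (1 − 1/r) · n^2/2. For r = 5, n = 50: the density bound is (4/5) · 2500/2 = 1000. Since 5 ∣ 50, the Turán graph T(50, 5) has parts of equal size 10, and its edge count e(T(50, 5)) = 1000 attains the density bound exactly.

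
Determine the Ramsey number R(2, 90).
R(2, 90) = 90

R(2, k) = k for all k ≥ 2: in a 2-colouring of K_k, either some edge is red (a red K_2) or all edges are blue (a blue K_k). And K_{89} coloured all-blue has no blue K_90, so R(2, 90) > 89. Hence R(2, 90) = 90.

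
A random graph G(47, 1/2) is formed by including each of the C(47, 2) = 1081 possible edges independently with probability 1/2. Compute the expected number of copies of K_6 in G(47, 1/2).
E[# K_6] = C(47, 6) · (1/2)^C(6, 2) = 10737573 / 2^15 ≈ 327.684723

For each 6-subset S of vertices (there are C(47, 6) = 10737573 such S), let X_S = 1 if S induces a K_6 (all C(6, 2) = 15 edges present). Then P(X_S = 1) = (1/2)^15 = 1/32768. By linearity of expectation, E[# K_6] = C(47, 6) · (1/2)^15 = 10737573 / 32768 ≈ 327.684723.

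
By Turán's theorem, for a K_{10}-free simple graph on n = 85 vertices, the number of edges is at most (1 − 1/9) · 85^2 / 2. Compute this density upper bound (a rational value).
Turán density bound = (8/9) · 85^2/2 = 28900/9 ≈ 3211.1111

Turán's theorem: ex(n, K_{r+1}) is achieved by the complete r-partite Turán graph T(n, r) with parts as balanced as possible, and is at most (1 − 1/r) · n^2/2. For r = 9, n = 85: the density bound is (8/9) · 7225/2 = 28900/9 ≈ 3211.1111. The integer-valued extremum is e(T(85, 9)) = 3210, which is strictly less than the density bound 28900/9 since 9 ∤ 85 (the parts of T(85, 9) cannot all be equal).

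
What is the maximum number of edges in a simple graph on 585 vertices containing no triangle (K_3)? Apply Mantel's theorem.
ex(585, K_3) = ⌊585^2/4⌋ = 85556

Mantel (1907): a triangle-free graph on n vertices has at most ⌊n^2/4⌋ edges, with equality for the complete bipartite graph K_{⌊n/2⌋, ⌈n/2⌉}. For n = 585: ⌊585^2/4⌋ = ⌊342225/4⌋ = 85556. The extremal graph is K_{292, 293}, which has 292·293 = 85556 edges.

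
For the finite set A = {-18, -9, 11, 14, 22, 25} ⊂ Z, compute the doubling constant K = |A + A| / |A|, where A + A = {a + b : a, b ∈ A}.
K = |A + A| / |A| = 20/6 = 10/3

Enumerate A + A = {a + b : a, b ∈ A}. With |A| = 6, there are |A|^2 = 36 ordered sum pairs; collecting distinct values, A + A = {-36, -27, -18, -7, -4, 2, 4, 5, 7, 13, 16, 22, 25, 28, 33, 36, 39, 44, 47, 50}, so |A + A| = 20. Thus K = 20/6 = 10/3. For comparison, the minimum possible |A + A| over all 6-element sets is 2·6 − 1 = 11 (so min K = 11/6), attained only by arithmetic progressions.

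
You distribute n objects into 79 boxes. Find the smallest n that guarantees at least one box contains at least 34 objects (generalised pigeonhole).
n = (34 − 1)·79 + 1 = 2608

By the generalised pigeonhole principle, to guarantee some box contains ≥ r objects we need more than (r − 1) · k objects total. Threshold: n = (r − 1) · k + 1. With r = 34 and k = 79: n = 33 · 79 + 1 = 2607 + 1 = 2608. For n = 2607 = 33 · 79, we can put exactly 33 objects in every box, avoiding 34 in any single one — so 2608 is tight.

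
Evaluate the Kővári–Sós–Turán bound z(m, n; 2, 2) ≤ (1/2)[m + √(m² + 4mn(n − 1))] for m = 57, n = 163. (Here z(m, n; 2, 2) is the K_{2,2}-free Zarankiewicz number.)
z(57, 163; 2, 2) ≤ (1/2)[57 + √(57² + 4·57·163·162)] = (1/2)[57 + √6023817] = 1255.6733

Kővári–Sós–Turán: let r_1, ..., r_57 be the row sums and z = Σ r_i the total number of 1s. Each pair of columns can share at most one row with both entries 1 (else a 2×2 all-ones block appears), so Σ_i C(r_i, 2) ≤ C(163, 2) = 13203. By convexity Σ_i C(r_i, 2) ≥ 57·C(z/57, 2) = z(z − 57)/(2·57), giving z² − 57z − 57·163·162 ≤ 0 and hence z ≤ (1/2)[57 + √(3249 + 4·1505142)] = (1/2)[57 + √6023817] ≈ (1/2)(57 + 2454.3466) = 1255.6733.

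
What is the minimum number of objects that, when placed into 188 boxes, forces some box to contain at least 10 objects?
n = (10 − 1)·188 + 1 = 1693

By the generalised pigeonhole principle, to guarantee some box contains ≥ r objects we need more than (r − 1) · k objects total. Threshold: n = (r − 1) · k + 1. With r = 10 and k = 188: n = 9 · 188 + 1 = 1692 + 1 = 1693. For n = 1692 = 9 · 188, we can put exactly 9 objects in every box, avoiding 10 in any single one — so 1693 is tight.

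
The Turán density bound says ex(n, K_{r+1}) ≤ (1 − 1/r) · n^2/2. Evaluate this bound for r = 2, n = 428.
Turán density bound = (1/2) · 428^2/2 = 45796

Turán's theorem: ex(n, K_{r+1}) is achieved by the complete r-partite Turán graph T(n, r) with parts as balanced as possible, and is at most (1 − 1/r) · n^2/2. For r = 2, n = 428: the density bound is (1/2) · 183184/2 = 45796. Since 2 ∣ 428, the Turán graph T(428, 2) has parts of equal size 214, and its edge count e(T(428, 2)) = 45796 attains the density bound exactly.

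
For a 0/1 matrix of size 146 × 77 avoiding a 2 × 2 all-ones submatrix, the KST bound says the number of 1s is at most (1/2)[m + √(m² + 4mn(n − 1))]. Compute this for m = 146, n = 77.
z(146, 77; 2, 2) ≤ (1/2)[146 + √(146² + 4·146·77·76)] = (1/2)[146 + √3438884] = 1000.2114

Kővári–Sós–Turán: let r_1, ..., r_146 be the row sums and z = Σ r_i the total number of 1s. Each pair of columns can share at most one row with both entries 1 (else a 2×2 all-ones block appears), so Σ_i C(r_i, 2) ≤ C(77, 2) = 2926. By convexity Σ_i C(r_i, 2) ≥ 146·C(z/146, 2) = z(z − 146)/(2·146), giving z² − 146z − 146·77·76 ≤ 0 and hence z ≤ (1/2)[146 + √(21316 + 4·854392)] = (1/2)[146 + √3438884] ≈ (1/2)(146 + 1854.4228) = 1000.2114.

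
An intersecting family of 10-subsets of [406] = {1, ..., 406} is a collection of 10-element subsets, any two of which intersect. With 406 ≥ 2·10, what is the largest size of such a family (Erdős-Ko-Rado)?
max |F| = C(405, 9) = 738678218556850650

The Erdős-Ko-Rado theorem states: for n ≥ 2k, an intersecting family of k-subsets of an n-element set has size at most C(n − 1, k − 1), with equality for 'star' families {A ⊆ [n] : |A| = k, i ∈ A} (fix an element i). For n = 406, k = 10: C(405, 9) = 738678218556850650.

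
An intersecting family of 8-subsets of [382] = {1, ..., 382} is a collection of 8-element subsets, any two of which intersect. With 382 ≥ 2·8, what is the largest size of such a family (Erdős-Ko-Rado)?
max |F| = C(381, 7) = 218760802825500

Erdős-Ko-Rado (1961): when n ≥ 2k, max |F| = C(n−1, k−1). The bound is attained by the star {A : i ∈ A} for any fixed i ∈ [n]. Here C(382−1, 8−1) = C(381, 7) = 218760802825500.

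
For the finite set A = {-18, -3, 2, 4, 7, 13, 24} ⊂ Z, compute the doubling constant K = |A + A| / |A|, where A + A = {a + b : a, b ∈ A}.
K = |A + A| / |A| = 25/7

Enumerate A + A = {a + b : a, b ∈ A}. With |A| = 7, there are |A|^2 = 49 ordered sum pairs; collecting distinct values, A + A = {-36, -21, -16, -14, -11, -6, -5, -1, 1, 4, 6, 8, 9, 10, 11, 14, 15, 17, 20, 21, 26, 28, 31, 37, 48}, so |A + A| = 25. Thus K = 25/7. For comparison, the minimum possible |A + A| over all 7-element sets is 2·7 − 1 = 13 (so min K = 13/7), attained only by arithmetic progressions.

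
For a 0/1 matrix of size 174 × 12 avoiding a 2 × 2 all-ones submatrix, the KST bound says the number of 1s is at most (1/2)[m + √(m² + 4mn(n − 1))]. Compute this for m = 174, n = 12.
z(174, 12; 2, 2) ≤ (1/2)[174 + √(174² + 4·174·12·11)] = (1/2)[174 + √122148] = 261.7484

Kővári–Sós–Turán: let r_1, ..., r_174 be the row sums and z = Σ r_i the total number of 1s. Each pair of columns can share at most one row with both entries 1 (else a 2×2 all-ones block appears), so Σ_i C(r_i, 2) ≤ C(12, 2) = 66. By convexity Σ_i C(r_i, 2) ≥ 174·C(z/174, 2) = z(z − 174)/(2·174), giving z² − 174z − 174·12·11 ≤ 0 and hence z ≤ (1/2)[174 + √(30276 + 4·22968)] = (1/2)[174 + √122148] ≈ (1/2)(174 + 349.4968) = 261.7484.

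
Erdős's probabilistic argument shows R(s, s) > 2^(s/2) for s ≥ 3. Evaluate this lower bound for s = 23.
2^(23/2) = 2896.3094; so R(23, 23) > 2896.3094

Colour each edge of K_n uniformly at random with red/blue. The expected number of monochromatic K_23 is C(n, 23) · 2 · 2^(−C(23,2)). If C(n, 23) · 2^(1 − C(23,2)) < 1, then with positive probability no monochromatic K_23 exists, so R(23, 23) > n. The standard estimate C(n, 23) ≤ n^23/23! shows this inequality holds whenever n ≤ 2^(23/2) (since 23! · 2^(C(23,2) − 1) > 2^(23^2/2) ≥ n^23). Hence R(23, 23) > 2^(23/2) = 2896.3094.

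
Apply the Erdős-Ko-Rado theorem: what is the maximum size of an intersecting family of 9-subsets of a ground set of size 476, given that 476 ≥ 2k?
max |F| = C(475, 8) = 60574805465706675

Erdős-Ko-Rado (1961): when n ≥ 2k, max |F| = C(n−1, k−1). The bound is attained by the star {A : i ∈ A} for any fixed i ∈ [n]. Here C(476−1, 9−1) = C(475, 8) = 60574805465706675.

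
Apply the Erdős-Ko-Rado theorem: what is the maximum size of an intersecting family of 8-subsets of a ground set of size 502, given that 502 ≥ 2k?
max |F| = C(501, 7) = 1507128721461000

Erdős-Ko-Rado (1961): when n ≥ 2k, max |F| = C(n−1, k−1). The bound is attained by the star {A : i ∈ A} for any fixed i ∈ [n]. Here C(502−1, 8−1) = C(501, 7) = 1507128721461000.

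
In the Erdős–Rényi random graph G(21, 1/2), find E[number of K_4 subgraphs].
E[# K_4] = C(21, 4) · (1/2)^C(4, 2) = 5985 / 2^6 = 93.515625

For each 4-subset S of vertices (there are C(21, 4) = 5985 such S), let X_S = 1 if S induces a K_4 (all C(4, 2) = 6 edges present). Then P(X_S = 1) = (1/2)^6 = 1/64. By linearity of expectation, E[# K_4] = C(21, 4) · (1/2)^6 = 5985 / 64 = 93.515625.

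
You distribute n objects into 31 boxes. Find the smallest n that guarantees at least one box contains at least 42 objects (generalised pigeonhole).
n = (42 − 1)·31 + 1 = 1272

By the generalised pigeonhole principle, to guarantee some box contains ≥ r objects we need more than (r − 1) · k objects total. Threshold: n = (r − 1) · k + 1. With r = 42 and k = 31: n = 41 · 31 + 1 = 1271 + 1 = 1272. For n = 1271 = 41 · 31, we can put exactly 41 objects in every box, avoiding 42 in any single one — so 1272 is tight.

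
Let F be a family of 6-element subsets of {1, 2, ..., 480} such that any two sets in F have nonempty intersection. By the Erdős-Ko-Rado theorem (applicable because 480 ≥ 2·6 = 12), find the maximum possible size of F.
max |F| = C(479, 5) = 205779025095

Erdős-Ko-Rado (1961): when n ≥ 2k, max |F| = C(n−1, k−1). The bound is attained by the star {A : i ∈ A} for any fixed i ∈ [n]. Here C(480−1, 6−1) = C(479, 5) = 205779025095.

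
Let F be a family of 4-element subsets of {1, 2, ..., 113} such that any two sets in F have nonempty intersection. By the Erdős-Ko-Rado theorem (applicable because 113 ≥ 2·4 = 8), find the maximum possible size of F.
max |F| = C(112, 3) = 227920

The Erdős-Ko-Rado theorem states: for n ≥ 2k, an intersecting family of k-subsets of an n-element set has size at most C(n − 1, k − 1), with equality for 'star' families {A ⊆ [n] : |A| = k, i ∈ A} (fix an element i). For n = 113, k = 4: C(112, 3) = 227920.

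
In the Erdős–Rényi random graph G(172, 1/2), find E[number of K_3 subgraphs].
E[# K_3] = C(172, 3) · (1/2)^C(3, 2) = 833340 / 2^3 = 208335/2 = 104167.5

For each 3-subset S of vertices (there are C(172, 3) = 833340 such S), let X_S = 1 if S induces a K_3 (all C(3, 2) = 3 edges present). Then P(X_S = 1) = (1/2)^3 = 1/8. By linearity of expectation, E[# K_3] = C(172, 3) · (1/2)^3 = 833340 / 8 = 208335/2 = 104167.5.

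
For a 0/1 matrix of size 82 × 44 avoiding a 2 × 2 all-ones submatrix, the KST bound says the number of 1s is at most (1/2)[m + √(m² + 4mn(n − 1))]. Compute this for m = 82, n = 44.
z(82, 44; 2, 2) ≤ (1/2)[82 + √(82² + 4·82·44·43)] = (1/2)[82 + √627300] = 437.0114

Kővári–Sós–Turán: let r_1, ..., r_82 be the row sums and z = Σ r_i the total number of 1s. Each pair of columns can share at most one row with both entries 1 (else a 2×2 all-ones block appears), so Σ_i C(r_i, 2) ≤ C(44, 2) = 946. By convexity Σ_i C(r_i, 2) ≥ 82·C(z/82, 2) = z(z − 82)/(2·82), giving z² − 82z − 82·44·43 ≤ 0 and hence z ≤ (1/2)[82 + √(6724 + 4·155144)] = (1/2)[82 + √627300] ≈ (1/2)(82 + 792.0227) = 437.0114.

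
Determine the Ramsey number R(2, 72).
R(2, 72) = 72

R(2, k) = k for all k ≥ 2: in a 2-colouring of K_k, either some edge is red (a red K_2) or all edges are blue (a blue K_k). And K_{71} coloured all-blue has no blue K_72, so R(2, 72) > 71. Hence R(2, 72) = 72.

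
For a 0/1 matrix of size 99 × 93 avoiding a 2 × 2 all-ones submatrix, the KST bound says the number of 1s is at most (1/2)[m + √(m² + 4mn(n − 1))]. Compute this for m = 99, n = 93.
z(99, 93; 2, 2) ≤ (1/2)[99 + √(99² + 4·99·93·92)] = (1/2)[99 + √3397977] = 971.1801

Kővári–Sós–Turán: let r_1, ..., r_99 be the row sums and z = Σ r_i the total number of 1s. Each pair of columns can share at most one row with both entries 1 (else a 2×2 all-ones block appears), so Σ_i C(r_i, 2) ≤ C(93, 2) = 4278. By convexity Σ_i C(r_i, 2) ≥ 99·C(z/99, 2) = z(z − 99)/(2·99), giving z² − 99z − 99·93·92 ≤ 0 and hence z ≤ (1/2)[99 + √(9801 + 4·847044)] = (1/2)[99 + √3397977] ≈ (1/2)(99 + 1843.3602) = 971.1801.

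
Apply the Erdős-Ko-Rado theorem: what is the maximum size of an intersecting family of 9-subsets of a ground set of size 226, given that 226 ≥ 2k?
max |F| = C(225, 8) = 143642651595300

The Erdős-Ko-Rado theorem states: for n ≥ 2k, an intersecting family of k-subsets of an n-element set has size at most C(n − 1, k − 1), with equality for 'star' families {A ⊆ [n] : |A| = k, i ∈ A} (fix an element i). For n = 226, k = 9: C(225, 8) = 143642651595300.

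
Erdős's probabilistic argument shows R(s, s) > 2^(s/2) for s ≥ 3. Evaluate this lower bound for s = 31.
2^(31/2) = 46340.95; so R(31, 31) > 46340.95

Colour each edge of K_n uniformly at random with red/blue. The expected number of monochromatic K_31 is C(n, 31) · 2 · 2^(−C(31,2)). If C(n, 31) · 2^(1 − C(31,2)) < 1, then with positive probability no monochromatic K_31 exists, so R(31, 31) > n. The standard estimate C(n, 31) ≤ n^31/31! shows this inequality holds whenever n ≤ 2^(31/2) (since 31! · 2^(C(31,2) − 1) > 2^(31^2/2) ≥ n^31). Hence R(31, 31) > 2^(31/2) = 46340.95.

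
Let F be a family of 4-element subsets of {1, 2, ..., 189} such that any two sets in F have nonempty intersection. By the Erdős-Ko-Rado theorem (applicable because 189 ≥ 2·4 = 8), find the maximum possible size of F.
max |F| = C(188, 3) = 1089836

Erdős-Ko-Rado (1961): when n ≥ 2k, max |F| = C(n−1, k−1). The bound is attained by the star {A : i ∈ A} for any fixed i ∈ [n]. Here C(189−1, 4−1) = C(188, 3) = 1089836.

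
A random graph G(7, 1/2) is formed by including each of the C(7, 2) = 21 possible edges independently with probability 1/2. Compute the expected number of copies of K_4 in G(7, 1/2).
E[# K_4] = C(7, 4) · (1/2)^C(4, 2) = 35 / 2^6 = 0.546875

For each 4-subset S of vertices (there are C(7, 4) = 35 such S), let X_S = 1 if S induces a K_4 (all C(4, 2) = 6 edges present). Then P(X_S = 1) = (1/2)^6 = 1/64. By linearity of expectation, E[# K_4] = C(7, 4) · (1/2)^6 = 35 / 64 = 0.546875.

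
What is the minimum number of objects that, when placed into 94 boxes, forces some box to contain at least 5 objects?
n = (5 − 1)·94 + 1 = 377

By the generalised pigeonhole principle, to guarantee some box contains ≥ r objects we need more than (r − 1) · k objects total. Threshold: n = (r − 1) · k + 1. With r = 5 and k = 94: n = 4 · 94 + 1 = 376 + 1 = 377. For n = 376 = 4 · 94, we can put exactly 4 objects in every box, avoiding 5 in any single one — so 377 is tight.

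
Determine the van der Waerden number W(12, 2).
W(12, 2) = 12 + 1 = 13

A 2-term AP is any pair of integers, so a monochromatic 2-AP exists iff some colour is used at least twice. With 12 colours, the colouring i ↦ i on {1, ..., 12} uses each colour once, avoiding any monochromatic pair, so W(12, 2) > 12. For {1, ..., 13}, pigeonhole forces two integers of the same colour, which form a monochromatic 2-AP. Hence W(12, 2) = 13.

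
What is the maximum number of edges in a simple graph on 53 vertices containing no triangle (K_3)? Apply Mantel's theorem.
ex(53, K_3) = ⌊53^2/4⌋ = 702

Mantel (1907): a triangle-free graph on n vertices has at most ⌊n^2/4⌋ edges, with equality for the complete bipartite graph K_{⌊n/2⌋, ⌈n/2⌉}. For n = 53: ⌊53^2/4⌋ = ⌊2809/4⌋ = 702. The extremal graph is K_{26, 27}, which has 26·27 = 702 edges.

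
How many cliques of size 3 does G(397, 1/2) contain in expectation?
E[# K_3] = C(397, 3) · (1/2)^C(3, 2) = 10349790 / 2^3 = 5174895/4 = 1293723.75

For each 3-subset S of vertices (there are C(397, 3) = 10349790 such S), let X_S = 1 if S induces a K_3 (all C(3, 2) = 3 edges present). Then P(X_S = 1) = (1/2)^3 = 1/8. By linearity of expectation, E[# K_3] = C(397, 3) · (1/2)^3 = 10349790 / 8 = 5174895/4 = 1293723.75.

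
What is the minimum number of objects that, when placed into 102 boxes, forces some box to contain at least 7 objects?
n = (7 − 1)·102 + 1 = 613

By the generalised pigeonhole principle, to guarantee some box contains ≥ r objects we need more than (r − 1) · k objects total. Threshold: n = (r − 1) · k + 1. With r = 7 and k = 102: n = 6 · 102 + 1 = 612 + 1 = 613. For n = 612 = 6 · 102, we can put exactly 6 objects in every box, avoiding 7 in any single one — so 613 is tight.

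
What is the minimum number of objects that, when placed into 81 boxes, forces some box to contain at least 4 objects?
n = (4 − 1)·81 + 1 = 244

By the generalised pigeonhole principle, to guarantee some box contains ≥ r objects we need more than (r − 1) · k objects total. Threshold: n = (r − 1) · k + 1. With r = 4 and k = 81: n = 3 · 81 + 1 = 243 + 1 = 244. For n = 243 = 3 · 81, we can put exactly 3 objects in every box, avoiding 4 in any single one — so 244 is tight.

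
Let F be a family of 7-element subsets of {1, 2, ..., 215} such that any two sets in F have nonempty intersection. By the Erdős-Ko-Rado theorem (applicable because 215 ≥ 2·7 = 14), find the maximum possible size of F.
max |F| = C(214, 6) = 124292458213

The Erdős-Ko-Rado theorem states: for n ≥ 2k, an intersecting family of k-subsets of an n-element set has size at most C(n − 1, k − 1), with equality for 'star' families {A ⊆ [n] : |A| = k, i ∈ A} (fix an element i). For n = 215, k = 7: C(214, 6) = 124292458213.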